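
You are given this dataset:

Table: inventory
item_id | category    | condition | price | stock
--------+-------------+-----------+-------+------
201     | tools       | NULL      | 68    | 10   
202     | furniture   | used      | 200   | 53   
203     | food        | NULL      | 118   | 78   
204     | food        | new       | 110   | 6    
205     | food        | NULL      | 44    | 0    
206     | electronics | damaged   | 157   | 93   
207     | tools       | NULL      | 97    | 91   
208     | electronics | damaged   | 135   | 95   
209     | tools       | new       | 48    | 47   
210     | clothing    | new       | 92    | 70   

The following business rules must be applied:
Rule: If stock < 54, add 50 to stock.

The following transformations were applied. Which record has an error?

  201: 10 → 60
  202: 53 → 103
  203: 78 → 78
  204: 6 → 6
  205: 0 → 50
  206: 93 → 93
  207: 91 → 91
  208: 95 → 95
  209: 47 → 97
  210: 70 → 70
Record 204 has an error. The correct transformed value should be 56, not 6.

Step 1: Check each record against the rule
Step 2: Record 204 has stock = 6
Step 3: Since 6 < 54, the bonus should have been applied
Step 4: Correct value = 56, but claimed value = 6
Conclusion: Record 204 has the error.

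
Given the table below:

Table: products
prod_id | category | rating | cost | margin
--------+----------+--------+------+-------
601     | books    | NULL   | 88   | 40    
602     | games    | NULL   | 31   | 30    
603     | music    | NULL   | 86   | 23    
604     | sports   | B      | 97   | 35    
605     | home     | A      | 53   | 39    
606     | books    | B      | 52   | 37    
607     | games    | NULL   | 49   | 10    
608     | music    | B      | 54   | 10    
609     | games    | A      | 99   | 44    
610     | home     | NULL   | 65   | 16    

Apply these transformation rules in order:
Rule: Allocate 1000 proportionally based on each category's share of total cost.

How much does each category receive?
books: 207.72, games: 265.58, home: 175.07, music: 207.72, sports: 143.92

Step 1: Calculate total cost = 674
Step 2: Calculate each category's proportion:
  books: 140/674 = 20.77% → 207.72
  games: 179/674 = 26.56% → 265.58
  home: 118/674 = 17.51% → 175.07
  music: 140/674 = 20.77% → 207.72
  sports: 97/674 = 14.39% → 143.92
Step 3: Verify: sum of allocations ≈ 1000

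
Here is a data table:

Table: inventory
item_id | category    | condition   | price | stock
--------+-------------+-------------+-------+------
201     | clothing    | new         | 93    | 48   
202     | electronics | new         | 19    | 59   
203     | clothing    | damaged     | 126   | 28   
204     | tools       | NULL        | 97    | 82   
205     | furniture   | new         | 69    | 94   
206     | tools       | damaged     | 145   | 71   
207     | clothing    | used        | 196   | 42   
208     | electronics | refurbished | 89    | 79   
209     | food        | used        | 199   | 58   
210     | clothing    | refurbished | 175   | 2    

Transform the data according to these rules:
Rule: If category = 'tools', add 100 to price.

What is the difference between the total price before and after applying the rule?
200

Step 1: Original sum of price = 1208
Step 2: 2 records have category = 'tools'
Step 3: Each affected record changes by 100
Step 4: Total change = 2 × 100 = 200
Step 5: New sum = 1208 + 200 = 1408
Step 6: Difference = |1408 - 1208| = 200
        (Sum increased by 200)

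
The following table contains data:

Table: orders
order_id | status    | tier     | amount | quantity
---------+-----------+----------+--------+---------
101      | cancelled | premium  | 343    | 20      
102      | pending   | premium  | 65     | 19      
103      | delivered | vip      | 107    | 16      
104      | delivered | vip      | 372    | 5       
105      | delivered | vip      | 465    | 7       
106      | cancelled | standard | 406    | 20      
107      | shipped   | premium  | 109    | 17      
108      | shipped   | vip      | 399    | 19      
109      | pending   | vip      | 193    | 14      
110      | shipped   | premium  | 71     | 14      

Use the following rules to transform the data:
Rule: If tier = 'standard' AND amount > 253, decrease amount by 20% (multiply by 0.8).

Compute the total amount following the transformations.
2448.8

Step 1: Find records where tier = 'standard' AND amount > 253
Step 2: 1 records match, summing to 406
Step 3: After multiplier: 406 × 0.8 = 324.8
Step 4: Unaffected records sum: 2124
Step 5: Final sum = 324.8 + 2124 = 2448.8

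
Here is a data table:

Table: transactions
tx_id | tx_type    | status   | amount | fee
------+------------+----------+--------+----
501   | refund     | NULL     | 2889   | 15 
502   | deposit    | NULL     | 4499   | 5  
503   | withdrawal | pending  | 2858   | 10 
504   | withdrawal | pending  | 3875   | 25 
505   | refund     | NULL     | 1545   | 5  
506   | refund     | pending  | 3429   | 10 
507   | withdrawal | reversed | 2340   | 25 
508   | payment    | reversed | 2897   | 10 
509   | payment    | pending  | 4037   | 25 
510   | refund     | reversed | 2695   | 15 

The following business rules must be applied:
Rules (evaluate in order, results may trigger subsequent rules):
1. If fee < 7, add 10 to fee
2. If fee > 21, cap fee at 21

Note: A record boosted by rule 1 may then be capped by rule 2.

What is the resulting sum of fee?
153

Step 1: Apply rule 1 to records with fee < 7
  - 2 records get bonus of 10
  - Of these, 0 records then exceed 21 and get capped
Step 2: Apply rule 2 to records with fee > 21
  - 3 records (original) are capped
Step 3: Calculate final sum = 153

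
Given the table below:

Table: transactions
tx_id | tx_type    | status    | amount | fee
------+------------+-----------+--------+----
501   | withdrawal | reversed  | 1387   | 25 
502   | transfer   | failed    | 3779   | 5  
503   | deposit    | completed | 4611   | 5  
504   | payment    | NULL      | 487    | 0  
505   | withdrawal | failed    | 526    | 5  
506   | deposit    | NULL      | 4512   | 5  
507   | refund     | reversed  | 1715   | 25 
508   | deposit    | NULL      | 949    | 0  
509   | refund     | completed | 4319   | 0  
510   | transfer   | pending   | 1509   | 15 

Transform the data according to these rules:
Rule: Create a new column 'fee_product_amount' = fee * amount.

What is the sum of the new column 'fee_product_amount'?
167325

Step 1: For each record, compute fee * amount
Example calculations:
  25 * 1387 = 34675
  5 * 3779 = 18895
  5 * 4611 = 23055
  ...
Step 2: Sum all derived values
Step 3: Total = 167325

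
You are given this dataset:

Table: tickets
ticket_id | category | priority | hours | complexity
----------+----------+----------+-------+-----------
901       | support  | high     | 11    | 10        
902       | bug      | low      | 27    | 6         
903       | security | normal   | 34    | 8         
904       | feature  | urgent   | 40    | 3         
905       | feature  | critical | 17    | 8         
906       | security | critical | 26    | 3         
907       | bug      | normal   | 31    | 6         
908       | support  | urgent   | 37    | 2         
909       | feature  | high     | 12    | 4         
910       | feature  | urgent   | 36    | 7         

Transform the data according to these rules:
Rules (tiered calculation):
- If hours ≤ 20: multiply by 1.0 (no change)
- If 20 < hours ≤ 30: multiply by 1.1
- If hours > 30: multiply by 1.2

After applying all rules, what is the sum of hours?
311.9

Step 1: Tier 1 (hours ≤ 20): 3 records, sum = 40 × 1.0 = 40.0
Step 2: Tier 2 (20 < hours ≤ 30): 2 records, sum = 53 × 1.1 = 58.3
Step 3: Tier 3 (hours > 30): 5 records, sum = 178 × 1.2 = 213.6
Step 4: Final sum = 40.0 + 58.3 + 213.6 = 311.9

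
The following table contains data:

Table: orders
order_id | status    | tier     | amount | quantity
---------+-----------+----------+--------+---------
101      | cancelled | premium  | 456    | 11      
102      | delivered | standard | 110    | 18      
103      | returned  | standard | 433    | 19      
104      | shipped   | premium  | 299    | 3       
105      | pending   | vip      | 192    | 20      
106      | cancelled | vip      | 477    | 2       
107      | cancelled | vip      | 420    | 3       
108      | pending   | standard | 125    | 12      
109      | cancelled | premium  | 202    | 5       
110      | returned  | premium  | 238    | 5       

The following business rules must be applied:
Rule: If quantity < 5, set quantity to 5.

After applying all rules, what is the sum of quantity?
105

Step 1: 3 records have quantity < 5
Step 2: These records originally summed to 8
Step 3: After setting to minimum: 3 × 5 = 15
Step 4: Unaffected records sum: 90
Step 5: Final sum = 15 + 90 = 105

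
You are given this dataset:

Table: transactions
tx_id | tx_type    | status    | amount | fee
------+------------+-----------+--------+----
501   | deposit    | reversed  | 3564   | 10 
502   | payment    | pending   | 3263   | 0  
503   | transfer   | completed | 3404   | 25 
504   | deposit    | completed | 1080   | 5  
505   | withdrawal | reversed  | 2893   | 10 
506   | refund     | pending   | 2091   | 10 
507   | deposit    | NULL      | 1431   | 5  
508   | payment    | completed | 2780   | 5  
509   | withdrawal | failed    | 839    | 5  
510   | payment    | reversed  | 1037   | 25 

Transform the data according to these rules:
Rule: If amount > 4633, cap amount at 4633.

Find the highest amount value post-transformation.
3564

Step 1: Original maximum amount = 3564
Step 2: Check cap of 4633 against maximum
Step 3: No records exceed the cap (max 3564 <= cap 4633), so no capping applies
Step 4: Maximum after transformation = 3564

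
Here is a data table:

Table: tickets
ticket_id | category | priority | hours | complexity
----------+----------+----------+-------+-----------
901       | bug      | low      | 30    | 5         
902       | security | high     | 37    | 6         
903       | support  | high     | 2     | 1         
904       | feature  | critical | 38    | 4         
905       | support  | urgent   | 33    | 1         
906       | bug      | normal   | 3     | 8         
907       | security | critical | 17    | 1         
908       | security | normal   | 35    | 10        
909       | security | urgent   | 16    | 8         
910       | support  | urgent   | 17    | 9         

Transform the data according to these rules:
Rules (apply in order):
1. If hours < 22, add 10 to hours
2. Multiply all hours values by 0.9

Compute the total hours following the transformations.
250.2

Step 1: Apply Rule 1 - Add 10 to records with hours < 22
  - 5 records affected: 55 + (5 × 10) = 105
  - Unaffected records: 173
  - Sum after Rule 1: 278
Step 2: Apply Rule 2 - Multiply all by 0.9
  - 278 × 0.9 = 250.2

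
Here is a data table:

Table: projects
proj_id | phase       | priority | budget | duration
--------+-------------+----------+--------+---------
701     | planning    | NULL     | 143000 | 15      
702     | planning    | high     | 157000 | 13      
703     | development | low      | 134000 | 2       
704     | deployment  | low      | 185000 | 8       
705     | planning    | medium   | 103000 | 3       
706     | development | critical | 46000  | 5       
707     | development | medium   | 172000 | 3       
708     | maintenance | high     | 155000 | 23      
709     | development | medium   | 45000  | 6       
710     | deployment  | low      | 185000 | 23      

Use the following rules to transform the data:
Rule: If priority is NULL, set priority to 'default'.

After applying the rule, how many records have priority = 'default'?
1

Step 1: Count records where priority IS NULL
Step 2: Found 1 records with NULL priority
Step 3: These records will have priority set to 'default'
Step 4: Records already having priority = 'default': 0
Step 5: Answer: 1 + 0 = 1 records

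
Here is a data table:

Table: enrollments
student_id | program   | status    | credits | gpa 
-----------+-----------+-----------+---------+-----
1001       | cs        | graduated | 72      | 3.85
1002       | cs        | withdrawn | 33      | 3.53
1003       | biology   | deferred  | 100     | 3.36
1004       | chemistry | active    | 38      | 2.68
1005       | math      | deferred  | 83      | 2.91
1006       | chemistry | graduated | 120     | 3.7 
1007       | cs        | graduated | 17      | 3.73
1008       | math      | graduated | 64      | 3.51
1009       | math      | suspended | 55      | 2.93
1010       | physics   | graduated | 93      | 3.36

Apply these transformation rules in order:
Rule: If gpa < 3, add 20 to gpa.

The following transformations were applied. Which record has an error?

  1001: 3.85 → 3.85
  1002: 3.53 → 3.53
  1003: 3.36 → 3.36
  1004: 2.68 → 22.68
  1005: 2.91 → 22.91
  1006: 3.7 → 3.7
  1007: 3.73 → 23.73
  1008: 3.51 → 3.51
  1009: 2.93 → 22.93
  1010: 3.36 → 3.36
Record 1007 has an error. The correct transformed value should be 3.73, not 23.73.

Step 1: Check each record against the rule
Step 2: Record 1007 has gpa = 3.73
Step 3: Since 3.73 >= 3, the bonus should not have been applied
Step 4: Correct value = 3.73, but claimed value = 23.73
Conclusion: Record 1007 has the error.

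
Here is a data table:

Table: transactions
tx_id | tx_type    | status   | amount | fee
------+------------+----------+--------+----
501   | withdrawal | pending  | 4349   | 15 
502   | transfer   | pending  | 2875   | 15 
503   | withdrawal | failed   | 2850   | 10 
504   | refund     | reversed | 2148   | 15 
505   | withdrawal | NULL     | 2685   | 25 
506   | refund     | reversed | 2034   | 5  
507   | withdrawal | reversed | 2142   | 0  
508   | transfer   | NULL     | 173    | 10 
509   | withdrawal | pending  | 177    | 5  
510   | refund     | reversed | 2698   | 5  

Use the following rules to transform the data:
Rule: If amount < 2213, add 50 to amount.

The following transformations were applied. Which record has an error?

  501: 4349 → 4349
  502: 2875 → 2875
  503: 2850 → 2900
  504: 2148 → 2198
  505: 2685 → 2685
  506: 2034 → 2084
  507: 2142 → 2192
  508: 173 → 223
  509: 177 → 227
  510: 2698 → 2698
Record 503 has an error. The correct transformed value should be 2850, not 2900.

Step 1: Check each record against the rule
Step 2: Record 503 has amount = 2850
Step 3: Since 2850 >= 2213, the bonus should not have been applied
Step 4: Correct value = 2850, but claimed value = 2900
Conclusion: Record 503 has the error.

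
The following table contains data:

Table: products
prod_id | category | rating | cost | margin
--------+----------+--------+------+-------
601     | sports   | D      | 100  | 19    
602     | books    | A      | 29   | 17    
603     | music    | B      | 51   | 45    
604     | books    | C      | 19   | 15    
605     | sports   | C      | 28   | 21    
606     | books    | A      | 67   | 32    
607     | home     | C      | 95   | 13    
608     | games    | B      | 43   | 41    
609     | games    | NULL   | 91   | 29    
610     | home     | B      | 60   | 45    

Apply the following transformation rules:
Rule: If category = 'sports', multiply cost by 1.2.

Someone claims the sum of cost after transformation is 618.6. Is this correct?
No, the correct result is 608.6.

Step 1: Calculate the correct sum after transformation
Step 2: Apply multiplier 1.2 to records where category = 'sports'
Step 3: Correct result = 608.6
Step 4: Claimed result = 618.6
Step 5: 608.6 ≠ 618.6
Conclusion: The claimed result is incorrect. The correct answer is 608.6.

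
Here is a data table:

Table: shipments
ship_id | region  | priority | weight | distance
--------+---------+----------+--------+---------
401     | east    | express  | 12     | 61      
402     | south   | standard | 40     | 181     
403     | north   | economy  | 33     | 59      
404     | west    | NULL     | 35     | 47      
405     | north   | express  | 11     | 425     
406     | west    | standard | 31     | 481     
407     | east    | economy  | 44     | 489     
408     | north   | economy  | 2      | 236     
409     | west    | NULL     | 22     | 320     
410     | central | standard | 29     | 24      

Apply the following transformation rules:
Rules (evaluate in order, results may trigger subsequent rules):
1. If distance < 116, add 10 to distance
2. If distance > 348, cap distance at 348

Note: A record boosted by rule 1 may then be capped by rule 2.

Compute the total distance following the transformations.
2012

Step 1: Apply rule 1 to records with distance < 116
  - 4 records get bonus of 10
  - Of these, 0 records then exceed 348 and get capped
Step 2: Apply rule 2 to records with distance > 348
  - 3 records (original) are capped
Step 3: Calculate final sum = 2012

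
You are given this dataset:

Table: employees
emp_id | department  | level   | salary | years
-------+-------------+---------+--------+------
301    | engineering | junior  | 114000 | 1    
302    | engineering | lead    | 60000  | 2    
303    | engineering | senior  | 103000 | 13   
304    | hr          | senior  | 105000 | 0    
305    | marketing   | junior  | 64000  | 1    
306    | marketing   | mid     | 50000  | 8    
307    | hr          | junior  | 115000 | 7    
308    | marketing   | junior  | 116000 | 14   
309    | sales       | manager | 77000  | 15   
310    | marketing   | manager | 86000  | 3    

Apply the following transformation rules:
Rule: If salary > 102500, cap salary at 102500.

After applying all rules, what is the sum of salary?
849500

Step 1: 5 records have salary > 102500
Step 2: These records originally summed to 553000
Step 3: After capping: 5 × 102500 = 512500
Step 4: Unaffected records sum: 337000
Step 5: Final sum = 512500 + 337000 = 849500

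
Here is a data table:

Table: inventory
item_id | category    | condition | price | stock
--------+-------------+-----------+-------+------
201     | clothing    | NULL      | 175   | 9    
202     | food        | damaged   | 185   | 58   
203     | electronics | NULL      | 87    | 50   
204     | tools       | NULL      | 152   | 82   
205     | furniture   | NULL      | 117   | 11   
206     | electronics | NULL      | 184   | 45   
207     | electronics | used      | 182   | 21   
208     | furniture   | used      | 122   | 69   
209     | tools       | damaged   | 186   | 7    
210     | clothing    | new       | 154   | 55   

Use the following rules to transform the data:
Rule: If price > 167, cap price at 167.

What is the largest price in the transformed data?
167

Step 1: Original maximum price = 186
Step 2: Apply cap at 167
Step 3: 5 records had price > 167 and were capped
Step 4: Maximum after transformation = 167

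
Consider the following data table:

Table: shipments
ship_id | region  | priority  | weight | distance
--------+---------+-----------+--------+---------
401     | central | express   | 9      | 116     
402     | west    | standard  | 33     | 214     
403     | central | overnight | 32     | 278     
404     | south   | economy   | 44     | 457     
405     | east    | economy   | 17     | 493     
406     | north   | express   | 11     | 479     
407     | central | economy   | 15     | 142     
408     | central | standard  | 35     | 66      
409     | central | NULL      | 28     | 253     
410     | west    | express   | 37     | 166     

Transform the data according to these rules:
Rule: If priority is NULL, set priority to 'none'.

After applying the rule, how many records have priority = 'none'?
1

Step 1: Count records where priority IS NULL
Step 2: Found 1 records with NULL priority
Step 3: These records will have priority set to 'none'
Step 4: Records already having priority = 'none': 0
Step 5: Answer: 1 + 0 = 1 records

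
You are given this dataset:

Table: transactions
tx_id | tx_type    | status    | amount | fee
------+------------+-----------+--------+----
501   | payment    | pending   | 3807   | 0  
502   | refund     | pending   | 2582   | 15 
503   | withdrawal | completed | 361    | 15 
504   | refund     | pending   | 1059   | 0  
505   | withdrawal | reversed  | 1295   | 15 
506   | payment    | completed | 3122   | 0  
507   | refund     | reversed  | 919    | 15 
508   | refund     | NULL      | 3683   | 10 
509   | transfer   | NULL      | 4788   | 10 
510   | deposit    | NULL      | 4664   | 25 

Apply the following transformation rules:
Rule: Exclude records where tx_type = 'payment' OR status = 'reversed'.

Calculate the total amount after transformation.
17137

Step 1: Find records where tx_type = 'payment' OR status = 'reversed'
Step 2: 4 records match, summing to 9143
Step 3: Original sum: 26280
Step 4: Remaining sum = 26280 - 9143 = 17137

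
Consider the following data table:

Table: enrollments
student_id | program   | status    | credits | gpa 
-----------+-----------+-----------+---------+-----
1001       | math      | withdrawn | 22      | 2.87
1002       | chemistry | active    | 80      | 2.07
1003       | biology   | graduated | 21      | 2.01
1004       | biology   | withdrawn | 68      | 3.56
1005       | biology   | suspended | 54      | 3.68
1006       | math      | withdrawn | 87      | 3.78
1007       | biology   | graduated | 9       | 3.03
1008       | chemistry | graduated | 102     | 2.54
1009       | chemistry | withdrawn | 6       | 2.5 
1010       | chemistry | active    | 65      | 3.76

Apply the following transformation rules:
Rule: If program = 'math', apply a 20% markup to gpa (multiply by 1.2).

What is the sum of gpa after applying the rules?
31.13

Step 1: Records with program = 'math' have total gpa = 6.65
Step 2: Apply multiplier: 6.65 × 1.2 = 7.98
Step 3: Other records total: 23.15
Step 4: Final sum = 7.98 + 23.15 = 31.13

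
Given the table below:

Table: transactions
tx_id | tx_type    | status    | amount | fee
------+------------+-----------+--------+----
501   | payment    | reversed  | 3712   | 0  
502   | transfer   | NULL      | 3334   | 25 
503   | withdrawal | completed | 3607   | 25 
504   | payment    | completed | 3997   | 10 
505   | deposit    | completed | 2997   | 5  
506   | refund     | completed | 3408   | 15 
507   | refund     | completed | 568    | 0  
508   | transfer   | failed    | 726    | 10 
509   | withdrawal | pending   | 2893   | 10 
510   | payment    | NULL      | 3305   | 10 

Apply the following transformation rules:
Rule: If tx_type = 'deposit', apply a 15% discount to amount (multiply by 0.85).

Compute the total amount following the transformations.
28097.45

Step 1: Records with tx_type = 'deposit' have total amount = 2997
Step 2: Apply multiplier: 2997 × 0.85 = 2547.45
Step 3: Other records total: 25550
Step 4: Final sum = 2547.45 + 25550 = 28097.45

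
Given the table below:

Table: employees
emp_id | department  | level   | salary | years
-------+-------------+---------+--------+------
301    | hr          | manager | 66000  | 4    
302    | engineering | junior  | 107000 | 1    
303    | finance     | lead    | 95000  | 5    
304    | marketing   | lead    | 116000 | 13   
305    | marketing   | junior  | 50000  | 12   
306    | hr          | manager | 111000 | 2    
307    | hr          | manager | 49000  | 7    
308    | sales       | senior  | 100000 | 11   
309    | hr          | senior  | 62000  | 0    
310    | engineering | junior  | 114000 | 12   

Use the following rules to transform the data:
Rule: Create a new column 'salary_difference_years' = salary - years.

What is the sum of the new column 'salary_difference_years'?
869933

Step 1: For each record, compute salary - years
Example calculations:
  66000 - 4 = 65996
  107000 - 1 = 106999
  95000 - 5 = 94995
  ...
Step 2: Sum all derived values
Step 3: Total = 869933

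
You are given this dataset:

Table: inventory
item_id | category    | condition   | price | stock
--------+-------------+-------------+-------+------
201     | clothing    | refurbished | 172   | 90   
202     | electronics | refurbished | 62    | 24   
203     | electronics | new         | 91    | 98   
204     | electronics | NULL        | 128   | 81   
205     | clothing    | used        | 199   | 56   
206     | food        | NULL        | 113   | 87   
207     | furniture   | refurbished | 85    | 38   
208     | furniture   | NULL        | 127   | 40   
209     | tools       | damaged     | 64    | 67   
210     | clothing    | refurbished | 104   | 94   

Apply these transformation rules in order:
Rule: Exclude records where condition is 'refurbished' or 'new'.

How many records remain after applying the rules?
5

Step 1: Count records to exclude
  - 4 (refurbished) + 1 (new) = 5 records
Step 2: Total records: 10
Step 3: Remaining = 10 - 5 = 5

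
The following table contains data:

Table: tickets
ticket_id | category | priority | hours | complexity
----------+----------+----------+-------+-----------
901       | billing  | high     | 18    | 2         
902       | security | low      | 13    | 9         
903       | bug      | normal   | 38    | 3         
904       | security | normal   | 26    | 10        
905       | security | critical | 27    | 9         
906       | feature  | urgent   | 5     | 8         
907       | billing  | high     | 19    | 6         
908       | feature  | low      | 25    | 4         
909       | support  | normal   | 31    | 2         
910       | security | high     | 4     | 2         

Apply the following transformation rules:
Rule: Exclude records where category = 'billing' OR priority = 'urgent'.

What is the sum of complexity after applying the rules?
39

Step 1: Find records where category = 'billing' OR priority = 'urgent'
Step 2: 3 records match, summing to 16
Step 3: Original sum: 55
Step 4: Remaining sum = 55 - 16 = 39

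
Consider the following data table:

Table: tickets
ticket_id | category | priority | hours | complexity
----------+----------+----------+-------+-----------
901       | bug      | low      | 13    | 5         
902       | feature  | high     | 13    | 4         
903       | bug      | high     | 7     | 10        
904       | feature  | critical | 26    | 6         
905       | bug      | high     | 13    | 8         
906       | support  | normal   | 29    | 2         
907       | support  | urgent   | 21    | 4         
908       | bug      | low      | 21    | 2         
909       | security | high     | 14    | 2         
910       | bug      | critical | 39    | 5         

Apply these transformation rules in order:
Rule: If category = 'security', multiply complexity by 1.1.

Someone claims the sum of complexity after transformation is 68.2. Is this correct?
No, the correct result is 48.2.

Step 1: Calculate the correct sum after transformation
Step 2: Apply multiplier 1.1 to records where category = 'security'
Step 3: Correct result = 48.2
Step 4: Claimed result = 68.2
Step 5: 48.2 ≠ 68.2
Conclusion: The claimed result is incorrect. The correct answer is 48.2.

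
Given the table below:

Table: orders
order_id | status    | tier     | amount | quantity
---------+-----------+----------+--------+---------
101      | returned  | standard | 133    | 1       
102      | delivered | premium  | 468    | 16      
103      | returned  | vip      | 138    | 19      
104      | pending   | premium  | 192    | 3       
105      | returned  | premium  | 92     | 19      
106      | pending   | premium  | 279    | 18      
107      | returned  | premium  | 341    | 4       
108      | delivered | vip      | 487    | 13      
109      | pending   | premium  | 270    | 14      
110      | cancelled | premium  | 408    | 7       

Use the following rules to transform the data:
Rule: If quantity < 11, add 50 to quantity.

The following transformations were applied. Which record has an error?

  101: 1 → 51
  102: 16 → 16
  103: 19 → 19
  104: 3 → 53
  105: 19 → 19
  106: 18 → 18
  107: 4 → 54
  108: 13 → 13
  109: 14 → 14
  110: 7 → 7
Record 110 has an error. The correct transformed value should be 57, not 7.

Step 1: Check each record against the rule
Step 2: Record 110 has quantity = 7
Step 3: Since 7 < 11, the bonus should have been applied
Step 4: Correct value = 57, but claimed value = 7
Conclusion: Record 110 has the error.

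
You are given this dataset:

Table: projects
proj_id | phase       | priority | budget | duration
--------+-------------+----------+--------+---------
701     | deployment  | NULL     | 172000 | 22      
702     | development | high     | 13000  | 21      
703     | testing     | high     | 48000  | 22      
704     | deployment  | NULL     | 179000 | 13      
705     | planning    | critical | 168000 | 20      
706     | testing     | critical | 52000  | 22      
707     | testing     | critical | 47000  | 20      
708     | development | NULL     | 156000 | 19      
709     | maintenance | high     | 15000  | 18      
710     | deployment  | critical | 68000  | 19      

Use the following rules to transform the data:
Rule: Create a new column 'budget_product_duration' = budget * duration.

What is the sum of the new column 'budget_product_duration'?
17410000

Step 1: For each record, compute budget * duration
Example calculations:
  172000 * 22 = 3784000
  13000 * 21 = 273000
  48000 * 22 = 1056000
  ...
Step 2: Sum all derived values
Step 3: Total = 17410000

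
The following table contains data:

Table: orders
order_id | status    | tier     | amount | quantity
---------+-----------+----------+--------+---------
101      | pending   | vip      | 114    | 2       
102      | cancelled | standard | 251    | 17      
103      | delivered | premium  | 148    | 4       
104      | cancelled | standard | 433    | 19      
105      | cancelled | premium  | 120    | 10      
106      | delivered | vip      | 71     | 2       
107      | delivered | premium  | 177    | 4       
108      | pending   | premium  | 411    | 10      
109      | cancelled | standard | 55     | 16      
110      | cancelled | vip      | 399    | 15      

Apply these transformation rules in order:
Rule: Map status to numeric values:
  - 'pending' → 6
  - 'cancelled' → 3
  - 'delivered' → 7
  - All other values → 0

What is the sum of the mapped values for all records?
48

Step 1: Apply mapping to each record
Step 2: Count by status:
  'pending': 2 records × 6 = 12
  'cancelled': 5 records × 3 = 15
  'delivered': 3 records × 7 = 21
Step 3: Sum all mapped values = 48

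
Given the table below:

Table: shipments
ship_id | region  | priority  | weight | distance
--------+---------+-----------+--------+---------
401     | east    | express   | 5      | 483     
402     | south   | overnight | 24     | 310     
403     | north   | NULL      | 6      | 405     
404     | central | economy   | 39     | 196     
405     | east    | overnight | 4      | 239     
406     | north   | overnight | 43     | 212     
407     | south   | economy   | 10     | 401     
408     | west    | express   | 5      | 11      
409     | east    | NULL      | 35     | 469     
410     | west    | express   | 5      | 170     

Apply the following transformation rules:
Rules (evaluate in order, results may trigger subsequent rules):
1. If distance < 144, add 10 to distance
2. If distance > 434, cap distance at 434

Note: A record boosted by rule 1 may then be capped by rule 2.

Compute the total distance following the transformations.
2822

Step 1: Apply rule 1 to records with distance < 144
  - 1 records get bonus of 10
  - Of these, 0 records then exceed 434 and get capped
Step 2: Apply rule 2 to records with distance > 434
  - 2 records (original) are capped
Step 3: Calculate final sum = 2822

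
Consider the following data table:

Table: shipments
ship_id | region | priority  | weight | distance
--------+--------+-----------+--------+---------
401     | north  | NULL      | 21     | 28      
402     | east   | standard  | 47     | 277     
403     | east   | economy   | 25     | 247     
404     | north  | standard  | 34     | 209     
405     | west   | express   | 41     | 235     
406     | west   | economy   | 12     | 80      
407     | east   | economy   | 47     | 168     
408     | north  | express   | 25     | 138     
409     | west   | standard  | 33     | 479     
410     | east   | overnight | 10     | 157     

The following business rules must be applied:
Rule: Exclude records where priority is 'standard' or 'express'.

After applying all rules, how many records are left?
5

Step 1: Count records to exclude
  - 3 (standard) + 2 (express) = 5 records
Step 2: Total records: 10
Step 3: Remaining = 10 - 5 = 5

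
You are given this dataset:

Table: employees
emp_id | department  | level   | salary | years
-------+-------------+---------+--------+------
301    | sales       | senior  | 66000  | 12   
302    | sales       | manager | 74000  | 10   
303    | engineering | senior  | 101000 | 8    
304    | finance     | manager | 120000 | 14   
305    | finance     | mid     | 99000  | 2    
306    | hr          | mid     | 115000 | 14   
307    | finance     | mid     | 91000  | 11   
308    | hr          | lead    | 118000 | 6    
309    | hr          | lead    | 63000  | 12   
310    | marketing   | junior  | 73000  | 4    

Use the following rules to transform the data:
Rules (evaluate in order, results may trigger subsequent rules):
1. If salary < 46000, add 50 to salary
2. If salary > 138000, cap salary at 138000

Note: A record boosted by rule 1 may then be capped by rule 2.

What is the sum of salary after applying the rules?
920000

Step 1: Apply rule 1 to records with salary < 46000
  - 0 records get bonus of 50
  - Of these, 0 records then exceed 138000 and get capped
Step 2: Apply rule 2 to records with salary > 138000
  - 0 records (original) are capped
Step 3: Calculate final sum = 920000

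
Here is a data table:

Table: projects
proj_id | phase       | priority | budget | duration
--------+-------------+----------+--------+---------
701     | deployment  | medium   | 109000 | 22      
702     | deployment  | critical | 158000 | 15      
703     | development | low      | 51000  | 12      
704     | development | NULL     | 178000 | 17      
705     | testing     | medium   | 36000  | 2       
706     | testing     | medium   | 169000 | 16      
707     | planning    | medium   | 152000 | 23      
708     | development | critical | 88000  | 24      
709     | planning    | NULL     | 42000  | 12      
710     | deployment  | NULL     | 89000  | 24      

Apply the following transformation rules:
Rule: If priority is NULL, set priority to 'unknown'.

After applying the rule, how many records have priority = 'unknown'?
3

Step 1: Count records where priority IS NULL
Step 2: Found 3 records with NULL priority
Step 3: These records will have priority set to 'unknown'
Step 4: Records already having priority = 'unknown': 0
Step 5: Answer: 3 + 0 = 3 records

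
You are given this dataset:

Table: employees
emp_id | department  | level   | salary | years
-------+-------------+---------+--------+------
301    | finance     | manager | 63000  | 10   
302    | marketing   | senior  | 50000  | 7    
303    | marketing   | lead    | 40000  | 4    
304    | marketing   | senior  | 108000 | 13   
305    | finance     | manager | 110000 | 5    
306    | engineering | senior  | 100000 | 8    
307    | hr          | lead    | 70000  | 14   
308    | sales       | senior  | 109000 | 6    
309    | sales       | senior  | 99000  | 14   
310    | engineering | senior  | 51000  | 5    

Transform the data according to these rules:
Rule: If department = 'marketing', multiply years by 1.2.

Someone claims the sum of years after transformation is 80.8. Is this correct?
No, the correct result is 90.8.

Step 1: Calculate the correct sum after transformation
Step 2: Apply multiplier 1.2 to records where department = 'marketing'
Step 3: Correct result = 90.8
Step 4: Claimed result = 80.8
Step 5: 90.8 ≠ 80.8
Conclusion: The claimed result is incorrect. The correct answer is 90.8.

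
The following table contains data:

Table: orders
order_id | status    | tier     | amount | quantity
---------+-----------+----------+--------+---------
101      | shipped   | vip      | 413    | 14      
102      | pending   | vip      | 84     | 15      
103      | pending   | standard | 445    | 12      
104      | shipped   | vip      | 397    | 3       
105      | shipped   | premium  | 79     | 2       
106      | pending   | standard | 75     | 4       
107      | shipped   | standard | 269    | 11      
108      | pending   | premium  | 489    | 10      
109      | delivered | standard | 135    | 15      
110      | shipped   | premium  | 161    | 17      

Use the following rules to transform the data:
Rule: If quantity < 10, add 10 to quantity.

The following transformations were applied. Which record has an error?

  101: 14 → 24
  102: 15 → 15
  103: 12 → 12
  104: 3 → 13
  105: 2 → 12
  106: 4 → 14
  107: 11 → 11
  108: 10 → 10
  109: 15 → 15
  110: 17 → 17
Record 101 has an error. The correct transformed value should be 14, not 24.

Step 1: Check each record against the rule
Step 2: Record 101 has quantity = 14
Step 3: Since 14 >= 10, the bonus should not have been applied
Step 4: Correct value = 14, but claimed value = 24
Conclusion: Record 101 has the error.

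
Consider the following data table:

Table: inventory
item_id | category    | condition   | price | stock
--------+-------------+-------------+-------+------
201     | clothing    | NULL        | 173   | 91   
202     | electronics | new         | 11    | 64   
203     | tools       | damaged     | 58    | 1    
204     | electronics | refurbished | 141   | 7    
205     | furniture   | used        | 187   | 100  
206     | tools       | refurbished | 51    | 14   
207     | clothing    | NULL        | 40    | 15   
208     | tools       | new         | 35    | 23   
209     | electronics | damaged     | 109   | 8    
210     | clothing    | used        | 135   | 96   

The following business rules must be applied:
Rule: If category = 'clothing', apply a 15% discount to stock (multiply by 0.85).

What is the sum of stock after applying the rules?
388.7

Step 1: Records with category = 'clothing' have total stock = 202
Step 2: Apply multiplier: 202 × 0.85 = 171.7
Step 3: Other records total: 217
Step 4: Final sum = 171.7 + 217 = 388.7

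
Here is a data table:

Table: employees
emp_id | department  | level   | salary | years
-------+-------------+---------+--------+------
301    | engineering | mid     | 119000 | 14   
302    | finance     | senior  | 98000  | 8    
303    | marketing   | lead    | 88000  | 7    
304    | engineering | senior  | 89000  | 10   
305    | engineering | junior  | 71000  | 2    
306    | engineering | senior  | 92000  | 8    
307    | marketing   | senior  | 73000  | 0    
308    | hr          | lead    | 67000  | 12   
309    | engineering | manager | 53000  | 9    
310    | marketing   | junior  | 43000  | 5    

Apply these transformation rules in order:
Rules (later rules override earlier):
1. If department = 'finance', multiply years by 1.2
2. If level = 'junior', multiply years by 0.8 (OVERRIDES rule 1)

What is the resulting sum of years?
75.2

Step 1: Rule 2 takes priority for records with level = 'junior'
  - 2 records: 7 × 0.8 = 5.6
Step 2: Rule 1 applies to remaining records with department = 'finance'
  - 1 records: 8 × 1.2 = 9.6
Step 3: Other records unchanged: 60
Step 4: Final sum = 5.6 + 9.6 + 60 = 75.2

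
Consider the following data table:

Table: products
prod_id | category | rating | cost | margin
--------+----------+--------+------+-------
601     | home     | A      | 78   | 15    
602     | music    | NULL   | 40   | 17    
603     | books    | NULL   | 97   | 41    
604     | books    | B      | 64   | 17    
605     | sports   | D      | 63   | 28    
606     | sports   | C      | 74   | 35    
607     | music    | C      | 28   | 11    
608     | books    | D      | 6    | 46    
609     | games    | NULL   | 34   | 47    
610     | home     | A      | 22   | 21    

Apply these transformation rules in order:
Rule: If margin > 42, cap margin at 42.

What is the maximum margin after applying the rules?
42

Step 1: Original maximum margin = 47
Step 2: Apply cap at 42
Step 3: 2 records had margin > 42 and were capped
Step 4: Maximum after transformation = 42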